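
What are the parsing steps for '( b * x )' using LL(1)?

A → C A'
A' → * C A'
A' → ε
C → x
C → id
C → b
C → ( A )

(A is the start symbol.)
LL(1) parsing maintains a stack (initially the start symbol over $) and the input. At each step: if the stack top is a terminal, match it against the current input token; if it is a non-terminal N, replace it with the RHS of M[N, lookahead] (the unique production whose predict set contains the lookahead).

Stack is shown with the top on the left.

Stack          Input        Action
----------------------------------
A $            ( b * x ) $  output A → C A'
C A' $         ( b * x ) $  output C → ( A )
( A ) A' $     ( b * x ) $  match '('
A ) A' $       b * x ) $    output A → C A'
C A' ) A' $    b * x ) $    output C → b
b A' ) A' $    b * x ) $    match 'b'
A' ) A' $      * x ) $      output A' → * C A'
* C A' ) A' $  * x ) $      match '*'
C A' ) A' $    x ) $        output C → x
x A' ) A' $    x ) $        match 'x'
A' ) A' $      ) $          output A' → ε
) A' $         ) $          match ')'
A' $           $            output A' → ε
$              $            accept

The string is accepted.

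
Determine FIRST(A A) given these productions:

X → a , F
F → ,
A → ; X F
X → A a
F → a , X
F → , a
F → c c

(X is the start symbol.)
FIRST sets of the non-terminals involved (from the grammar, by fixed-point iteration):
  FIRST(A) = { ';' }

To compute FIRST(A A), process the symbols left to right:
Symbol A is a non-terminal. Add FIRST(A) \ {ε} = { ';' }
A is not nullable (ε ∉ FIRST(A)), so stop here.
FIRST(A A) = { ';' }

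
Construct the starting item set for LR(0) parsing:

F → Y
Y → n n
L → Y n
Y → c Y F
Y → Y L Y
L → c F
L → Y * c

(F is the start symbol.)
First, augment the grammar with F' → F
I₀ = CLOSURE({ [F' → . F] }):
  [F' → . F] has the dot before F: add [F → . Y]
  [F → . Y] has the dot before Y: add [Y → . n n], [Y → . c Y F], [Y → . Y L Y]
No further items can be added.

I₀ = { [F → . Y], [F' → . F], [Y → . Y L Y], [Y → . c Y F], [Y → . n n] }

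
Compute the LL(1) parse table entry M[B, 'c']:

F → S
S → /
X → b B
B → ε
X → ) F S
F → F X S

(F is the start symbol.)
Empty (error entry)

To find M[B, 'c'], we find productions for B where 'c' is in the predict set (PREDICT(N → α) = (FIRST(α) \ {ε}) ∪ (FOLLOW(N) if α ⇒* ε)).

Relevant sets:
  FOLLOW(B) = { '/' }

B → ε: PREDICT = { '/' }

M[B, 'c'] is empty (no production applies)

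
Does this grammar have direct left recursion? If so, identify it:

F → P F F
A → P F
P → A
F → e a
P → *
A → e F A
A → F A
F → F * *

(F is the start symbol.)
Direct left recursion occurs when N → N α for some non-terminal N (the right-hand side begins with the left-hand side itself).

F → P F F: starts with P
A → P F: starts with P
P → A: starts with A
F → e a: starts with e
P → *: starts with '*'
A → e F A: starts with e
A → F A: starts with F
F → F * *: LEFT RECURSIVE (starts with F)

The grammar has direct left recursion on: F.

Answer: Yes, F is left-recursive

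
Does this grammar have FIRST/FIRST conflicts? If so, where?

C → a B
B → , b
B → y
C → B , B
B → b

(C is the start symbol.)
No FIRST/FIRST conflicts.

FIRST sets of the non-terminals at (or reachable through a nullable prefix from) the front of some alternative:
  FIRST(B) = { ',', 'b', 'y' }

Productions for C:
  C → a B: FIRST = { 'a' }
  C → B , B: FIRST = { ',', 'b', 'y' }
Productions for B:
  B → , b: FIRST = { ',' }
  B → y: FIRST = { 'y' }
  B → b: FIRST = { 'b' }

All alternatives of each non-terminal have pairwise disjoint FIRST sets.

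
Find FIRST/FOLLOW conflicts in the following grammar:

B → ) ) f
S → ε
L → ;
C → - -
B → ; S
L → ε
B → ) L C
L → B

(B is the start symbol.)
A FIRST/FOLLOW conflict occurs when a non-terminal N has a nullable alternative N → β (β ⇒* ε) and another alternative N → α with FIRST(α) ∩ FOLLOW(N) ≠ ∅: on such a lookahead the parser cannot decide between expanding α and letting N vanish via β.

Nullable non-terminals: L, S.
FIRST sets used below: FIRST(B) = { ')', ';' }

L: nullable alternative(s) L → ε; FOLLOW(L) = { '-' }
  L → ;: FIRST \ {ε} = { ';' } — disjoint from FOLLOW(L)
  L → ε: FIRST \ {ε} = { } — this is the only nullable alternative, skip
  L → B: FIRST \ {ε} = { ')', ';' } — disjoint from FOLLOW(L)
S has a nullable alternative but only one production, so nothing to check.

B, C have no nullable alternative, so no FIRST/FOLLOW check is needed there.

No FIRST/FOLLOW conflicts found.

Answer: No FIRST/FOLLOW conflicts.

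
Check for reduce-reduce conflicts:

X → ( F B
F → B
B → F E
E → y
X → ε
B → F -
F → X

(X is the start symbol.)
Yes — I7: [F → B .] vs [X → ( F B .]

Augment with X' → X and build the canonical LR(0) collection (I0 = CLOSURE({[X' → . X]}), then GOTO on every symbol after a dot until no new states appear). It has 11 states:
  I0: { [X → . ( F B], [X → .], [X' → . X] }  — shift, reduce
  I1: { [B → . F -], [B → . F E], [F → . B], [F → . X], [X → ( . F B], [X → . ( F B], [X → .] }  — shift, reduce
  I2: { [X' → X .] }  — accept
  I3: { [F → B .] }  — reduce
  I4: { [B → . F -], [B → . F E], [B → F . -], [B → F . E], [E → . y], [F → . B], [F → . X], [X → ( F . B], [X → . ( F B], [X → .] }  — shift, reduce
  I5: { [F → X .] }  — reduce
  I6: { [B → F - .] }  — reduce
  I7: { [F → B .], [X → ( F B .] }  — 2 reduces
  I8: { [B → F E .] }  — reduce
  I9: { [B → F . -], [B → F . E], [E → . y] }  — shift
  I10: { [E → y .] }  — reduce

I7 contains complete items [F → B .], [X → ( F B .] — reduce-reduce conflict.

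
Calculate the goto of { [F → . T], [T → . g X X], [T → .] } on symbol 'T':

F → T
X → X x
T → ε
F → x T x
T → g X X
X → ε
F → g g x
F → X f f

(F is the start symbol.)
{ [F → T .] }

GOTO(I, 'T') = CLOSURE({ [A → αX.β] : [A → α.Xβ] ∈ I, X = 'T' })

Items with dot before 'T', with the dot advanced:
  [F → . T] → [F → T .]
Closure adds nothing (no advanced item has the dot before a non-terminal).

GOTO = { [F → T .] }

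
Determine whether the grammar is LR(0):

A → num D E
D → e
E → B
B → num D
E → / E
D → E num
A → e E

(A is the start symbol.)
A grammar is LR(0) if no state in the canonical LR(0) collection has:
  - both a shift item (dot before a terminal) and a complete item (shift-reduce conflict), or
  - two or more complete items (reduce-reduce conflict; the accept item [A' → A .] counts as a complete item here).

Augment with A' → A and build the canonical LR(0) collection (I0 = CLOSURE({[A' → . A]}), then GOTO on every symbol after a dot until no new states appear). It has 15 states:
  I0: { [A → . e E], [A → . num D E], [A' → . A] }  — shift
  I1: { [A' → A .] }  — accept
  I2: { [A → e . E], [B → . num D], [E → . / E], [E → . B] }  — shift
  I3: { [A → num . D E], [B → . num D], [D → . E num], [D → . e], [E → . / E], [E → . B] }  — shift
  I4: { [B → . num D], [E → . / E], [E → . B], [E → / . E] }  — shift
  I5: { [E → B .] }  — reduce
  I6: { [A → num D . E], [B → . num D], [E → . / E], [E → . B] }  — shift
  I7: { [D → E . num] }  — shift
  I8: { [D → e .] }  — reduce
  I9: { [B → . num D], [B → num . D], [D → . E num], [D → . e], [E → . / E], [E → . B] }  — shift
  I10: { [B → num D .] }  — reduce
  I11: { [D → E num .] }  — reduce
  I12: { [A → num D E .] }  — reduce
  I13: { [E → / E .] }  — reduce
  I14: { [A → e E .] }  — reduce

Every state is either a pure shift/goto state or contains exactly one complete item and nothing to shift — no conflicts. The grammar is LR(0).

Answer: Yes, the grammar is LR(0)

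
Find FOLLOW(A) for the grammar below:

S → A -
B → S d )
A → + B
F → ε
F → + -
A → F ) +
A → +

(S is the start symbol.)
{ '-' }

In S → A -: A is followed by '-', add FIRST('-') \ {ε} = { '-' }

Taking the union: FOLLOW(A) = { '-' }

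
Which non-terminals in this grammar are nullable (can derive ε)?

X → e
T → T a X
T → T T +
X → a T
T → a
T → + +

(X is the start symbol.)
None

There are no ε-productions, so no non-terminal can derive ε.
No non-terminals are nullable.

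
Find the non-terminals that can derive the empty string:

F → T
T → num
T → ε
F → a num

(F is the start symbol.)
A non-terminal is nullable if it can derive ε (the empty string): either it has an ε-production, or it has a production whose right-hand side consists entirely of nullable non-terminals.

ε-productions: T → ε
So T is immediately nullable.
F → T: every symbol on the right is nullable, so F is nullable too.
Every non-terminal is now nullable.
Nullable = { 'F', 'T' }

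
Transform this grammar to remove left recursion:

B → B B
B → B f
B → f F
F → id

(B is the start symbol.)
B is directly left-recursive. The standard transformation for
  A → A α₁ | ... | A α_m | β₁ | ... | β_n
is
  A  → β₁ A' | ... | β_n A'
  A' → α₁ A' | ... | α_m A' | ε

B → f F becomes B → f F B'
B → B B becomes B' → B B'
B → B f becomes B' → f B'
Add B' → ε

Productions for other non-terminals are unchanged:
  F → id

Resulting grammar:
B → f F B'
B' → B B'
B' → f B'
B' → ε
F → id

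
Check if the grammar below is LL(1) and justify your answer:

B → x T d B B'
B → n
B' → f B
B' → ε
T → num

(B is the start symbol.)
No. Predict set conflict for B': { 'f' }

Relevant sets:
  FOLLOW(B') = { $, 'f' }

For B:
  PREDICT(B → x T d B B') = { 'x' }
  PREDICT(B → n) = { 'n' }
For B':
  PREDICT(B' → f B) = { 'f' }
  PREDICT(B' → ε) = { $, 'f' }
T has a single production, so nothing to check there.

Conflict found: Predict set conflict for B': { 'f' }
The grammar is NOT LL(1).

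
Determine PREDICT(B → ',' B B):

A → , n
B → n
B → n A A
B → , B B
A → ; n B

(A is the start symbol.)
{ ',' }

PREDICT(B → ',' B B) = (FIRST(RHS) \ {ε}) ∪ (FOLLOW(B) if ε ∈ FIRST(RHS), i.e. RHS ⇒* ε)
FIRST(',' B B) = { ',' }
ε ∉ FIRST(',' B B), so FOLLOW(B) is not added.
PREDICT(B → ',' B B) = { ',' }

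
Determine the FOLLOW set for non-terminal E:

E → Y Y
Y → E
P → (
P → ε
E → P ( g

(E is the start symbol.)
{ $, '(' }

To compute FOLLOW(E), find every occurrence of E on a right-hand side N → α E β: add FIRST(β) \ {ε}, and if β is empty or nullable also add FOLLOW(N). Iterate to a fixed point.

E is the start symbol, so $ ∈ FOLLOW(E).
In Y → E: E is at the end, add FOLLOW(Y)

The FOLLOW sets referred to above (computed the same way, to a fixed point):
  FOLLOW(Y) = { $, '(' }

Taking the union: FOLLOW(E) = { $, '(' }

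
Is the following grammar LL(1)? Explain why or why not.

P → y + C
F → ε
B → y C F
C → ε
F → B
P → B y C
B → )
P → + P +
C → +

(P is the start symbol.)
No. Predict set conflict for P: { 'y' }

A grammar is LL(1) if for each non-terminal N with multiple productions, the predict sets of those productions are pairwise disjoint, where PREDICT(N → α) = (FIRST(α) \ {ε}) ∪ (FOLLOW(N) if α ⇒* ε).

Relevant sets:
  FIRST(B) = { ')', 'y' }
  FOLLOW(F) = { 'y' }
  FOLLOW(C) = { $, ')', '+', 'y' }

For P:
  PREDICT(P → y '+' C) = { 'y' }
  PREDICT(P → B y C) = { ')', 'y' }
  PREDICT(P → '+' P '+') = { '+' }
For F:
  PREDICT(F → ε) = { 'y' }
  PREDICT(F → B) = { ')', 'y' }
For B:
  PREDICT(B → y C F) = { 'y' }
  PREDICT(B → ')') = { ')' }
For C:
  PREDICT(C → ε) = { $, ')', '+', 'y' }
  PREDICT(C → '+') = { '+' }

Conflict found: Predict set conflict for P: { 'y' }
The grammar is NOT LL(1).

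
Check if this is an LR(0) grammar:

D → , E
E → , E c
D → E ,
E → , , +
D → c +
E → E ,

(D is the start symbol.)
No. Reduce-reduce conflict: [D → E , .] and [E → E , .]

A grammar is LR(0) if no state in the canonical LR(0) collection has:
  - both a shift item (dot before a terminal) and a complete item (shift-reduce conflict), or
  - two or more complete items (reduce-reduce conflict; the accept item [D' → D .] counts as a complete item here).

Augment with D' → D and build the canonical LR(0) collection (I0 = CLOSURE({[D' → . D]}), then GOTO on every symbol after a dot until no new states appear). It has 13 states:
  I0: { [D → . , E], [D → . E ,], [D → . c +], [D' → . D], [E → . , , +], [E → . , E c], [E → . E ,] }  — shift
  I1: { [D → , . E], [E → , . , +], [E → , . E c], [E → . , , +], [E → . , E c], [E → . E ,] }  — shift
  I2: { [D' → D .] }  — accept
  I3: { [D → E . ,], [E → E . ,] }  — shift
  I4: { [D → c . +] }  — shift
  I5: { [D → c + .] }  — reduce
  I6: { [D → E , .], [E → E , .] }  — 2 reduces
  I7: { [E → , , . +], [E → , . , +], [E → , . E c], [E → . , , +], [E → . , E c], [E → . E ,] }  — shift
  I8: { [D → , E .], [E → , E . c], [E → E . ,] }  — shift, reduce
  I9: { [E → E , .] }  — reduce
  I10: { [E → , E c .] }  — reduce
  I11: { [E → , , + .] }  — reduce
  I12: { [E → , E . c], [E → E . ,] }  — shift

Conflict in state I6:
  Reduce-reduce conflict: [D → E , .] and [E → E , .]
So the grammar is NOT LR(0).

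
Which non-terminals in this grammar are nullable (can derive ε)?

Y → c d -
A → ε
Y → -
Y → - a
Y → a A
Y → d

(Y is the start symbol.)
ε-productions: A → ε
So A is immediately nullable.
No further non-terminal can be added: every production for the remaining non-terminals contains a terminal or a non-nullable non-terminal.
Nullable = { 'A' }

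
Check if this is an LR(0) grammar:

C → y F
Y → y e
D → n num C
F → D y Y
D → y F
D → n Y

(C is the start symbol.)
Yes, the grammar is LR(0)

Augment with C' → C and build the canonical LR(0) collection (I0 = CLOSURE({[C' → . C]}), then GOTO on every symbol after a dot until no new states appear). It has 15 states:
  I0: { [C → . y F], [C' → . C] }  — shift
  I1: { [C' → C .] }  — accept
  I2: { [C → y . F], [D → . n Y], [D → . n num C], [D → . y F], [F → . D y Y] }  — shift
  I3: { [F → D . y Y] }  — shift
  I4: { [C → y F .] }  — reduce
  I5: { [D → n . Y], [D → n . num C], [Y → . y e] }  — shift
  I6: { [D → . n Y], [D → . n num C], [D → . y F], [D → y . F], [F → . D y Y] }  — shift
  I7: { [D → y F .] }  — reduce
  I8: { [D → n Y .] }  — reduce
  I9: { [C → . y F], [D → n num . C] }  — shift
  I10: { [Y → y . e] }  — shift
  I11: { [Y → y e .] }  — reduce
  I12: { [D → n num C .] }  — reduce
  I13: { [F → D y . Y], [Y → . y e] }  — shift
  I14: { [F → D y Y .] }  — reduce

Every state is either a pure shift/goto state or contains exactly one complete item and nothing to shift — no conflicts. The grammar is LR(0).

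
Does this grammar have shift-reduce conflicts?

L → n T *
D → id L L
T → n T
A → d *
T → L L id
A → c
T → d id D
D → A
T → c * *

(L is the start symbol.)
Augment with L' → L and build the canonical LR(0) collection (I0 = CLOSURE({[L' → . L]}), then GOTO on every symbol after a dot until no new states appear). It has 23 states:
  I0: { [L → . n T *], [L' → . L] }  — shift
  I1: { [L' → L .] }  — accept
  I2: { [L → . n T *], [L → n . T *], [T → . L L id], [T → . c * *], [T → . d id D], [T → . n T] }  — shift
  I3: { [L → . n T *], [T → L . L id] }  — shift
  I4: { [L → n T . *] }  — shift
  I5: { [T → c . * *] }  — shift
  I6: { [T → d . id D] }  — shift
  I7: { [L → . n T *], [L → n . T *], [T → . L L id], [T → . c * *], [T → . d id D], [T → . n T], [T → n . T] }  — shift
  I8: { [L → n T . *], [T → n T .] }  — shift, reduce
  I9: { [L → n T * .] }  — reduce
  I10: { [A → . c], [A → . d *], [D → . A], [D → . id L L], [T → d id . D] }  — shift
  I11: { [D → A .] }  — reduce
  I12: { [T → d id D .] }  — reduce
  I13: { [A → c .] }  — reduce
  I14: { [A → d . *] }  — shift
  I15: { [D → id . L L], [L → . n T *] }  — shift
  I16: { [D → id L . L], [L → . n T *] }  — shift
  I17: { [D → id L L .] }  — reduce
  I18: { [A → d * .] }  — reduce
  I19: { [T → c * . *] }  — shift
  I20: { [T → c * * .] }  — reduce
  I21: { [T → L L . id] }  — shift
  I22: { [T → L L id .] }  — reduce

I8 contains reduce item [T → n T .] and shift item [L → n T . *] — shift-reduce conflict.

Answer: Yes — I8: [T → n T .] vs [L → n T . *]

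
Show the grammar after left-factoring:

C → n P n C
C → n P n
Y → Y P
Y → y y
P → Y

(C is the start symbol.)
Left-factoring transforms A → αβ₁ | αβ₂ into A → αA' and A' → β₁ | β₂
(α is the longest common prefix among the alternatives). Repeat until
no nonterminal has two alternatives with a common prefix.

Round 1: C has alternatives sharing prefix 'n P n'. Introduce C': C → n P n C'
  Add: C' → C
  Add: C' → ε

No remaining common prefixes — done.

Resulting grammar:
C → n P n C'
C' → C
C' → ε
Y → Y P
Y → y y
P → Y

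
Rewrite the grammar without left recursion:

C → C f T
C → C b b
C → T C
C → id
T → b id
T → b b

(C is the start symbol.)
C is directly left-recursive. The standard transformation for
  A → A α₁ | ... | A α_m | β₁ | ... | β_n
is
  A  → β₁ A' | ... | β_n A'
  A' → α₁ A' | ... | α_m A' | ε

C → T C becomes C → T C C'
C → id becomes C → id C'
C → C f T becomes C' → f T C'
C → C b b becomes C' → b b C'
Add C' → ε

Productions for other non-terminals are unchanged:
  T → b id
  T → b b

Resulting grammar:
C → T C C'
C → id C'
C' → f T C'
C' → b b C'
C' → ε
T → b id
T → b b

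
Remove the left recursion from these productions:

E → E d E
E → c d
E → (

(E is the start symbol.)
E is directly left-recursive. The standard transformation for
  A → A α₁ | ... | A α_m | β₁ | ... | β_n
is
  A  → β₁ A' | ... | β_n A'
  A' → α₁ A' | ... | α_m A' | ε

E → c d becomes E → c d E'
E → ( becomes E → ( E'
E → E d E becomes E' → d E E'
Add E' → ε

Resulting grammar:
E → c d E'
E → ( E'
E' → d E E'
E' → ε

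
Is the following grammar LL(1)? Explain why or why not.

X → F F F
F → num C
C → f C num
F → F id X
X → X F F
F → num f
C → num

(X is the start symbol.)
A grammar is LL(1) if for each non-terminal N with multiple productions, the predict sets of those productions are pairwise disjoint, where PREDICT(N → α) = (FIRST(α) \ {ε}) ∪ (FOLLOW(N) if α ⇒* ε).

Relevant sets:
  FIRST(F) = { 'num' }
  FIRST(X) = { 'num' }

For X:
  PREDICT(X → F F F) = { 'num' }
  PREDICT(X → X F F) = { 'num' }
For F:
  PREDICT(F → num C) = { 'num' }
  PREDICT(F → F id X) = { 'num' }
  PREDICT(F → num f) = { 'num' }
For C:
  PREDICT(C → f C num) = { 'f' }
  PREDICT(C → num) = { 'num' }

Conflict found: Predict set conflict for X: { 'num' }
The grammar is NOT LL(1).

Answer: No. Predict set conflict for X: { 'num' }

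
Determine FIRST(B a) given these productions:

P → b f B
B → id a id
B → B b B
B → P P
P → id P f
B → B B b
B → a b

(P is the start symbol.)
{ 'a', 'b', 'id' }

FIRST sets of the non-terminals involved (from the grammar, by fixed-point iteration):
  FIRST(B) = { 'a', 'b', 'id' }

To compute FIRST(B a), process the symbols left to right:
Symbol B is a non-terminal. Add FIRST(B) \ {ε} = { 'a', 'b', 'id' }
B is not nullable (ε ∉ FIRST(B)), so stop here.
FIRST(B a) = { 'a', 'b', 'id' }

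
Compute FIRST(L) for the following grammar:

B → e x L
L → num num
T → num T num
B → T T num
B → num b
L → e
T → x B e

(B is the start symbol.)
To compute FIRST(L), examine every production with L on the left-hand side, reading each right-hand side left to right until a non-nullable symbol is reached.

From L → num num:
  - num is a terminal: add 'num' and stop
From L → e:
  - e is a terminal: add 'e' and stop

Collecting: FIRST(L) = { 'e', 'num' }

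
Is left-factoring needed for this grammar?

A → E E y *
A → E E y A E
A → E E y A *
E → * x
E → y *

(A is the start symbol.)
Yes, A has productions with common prefix 'E E y'

Left-factoring is needed when two productions for the same non-terminal
share a common prefix on the right-hand side.

Productions for A:
  A → E E y *
  A → E E y A E
  A → E E y A *
Productions for E:
  E → * x
  E → y *

Found common prefix 'E E y' in productions for A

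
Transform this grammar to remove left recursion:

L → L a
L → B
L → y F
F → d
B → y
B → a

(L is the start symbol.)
L is directly left-recursive. The standard transformation for
  A → A α₁ | ... | A α_m | β₁ | ... | β_n
is
  A  → β₁ A' | ... | β_n A'
  A' → α₁ A' | ... | α_m A' | ε

L → B becomes L → B L'
L → y F becomes L → y F L'
L → L a becomes L' → a L'
Add L' → ε

Productions for other non-terminals are unchanged:
  F → d
  B → y
  B → a

Resulting grammar:
L → B L'
L → y F L'
L' → a L'
L' → ε
F → d
B → y
B → a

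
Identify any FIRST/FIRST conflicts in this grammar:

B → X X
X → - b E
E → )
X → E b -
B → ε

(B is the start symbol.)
No FIRST/FIRST conflicts.

A FIRST/FIRST conflict occurs when two productions N → α and N → β for the same non-terminal have FIRST(α) ∩ FIRST(β) ≠ ∅ (with ε ∈ FIRST of a nullable right-hand side, so two nullable alternatives also conflict).

FIRST sets of the non-terminals at (or reachable through a nullable prefix from) the front of some alternative:
  FIRST(X) = { ')', '-' }
  FIRST(E) = { ')' }

Productions for B:
  B → X X: FIRST = { ')', '-' }
  B → ε: FIRST = { ε }
Productions for X:
  X → - b E: FIRST = { '-' }
  X → E b -: FIRST = { ')' }
E has only one production, so no FIRST/FIRST conflict is possible there.

All alternatives of each non-terminal have pairwise disjoint FIRST sets.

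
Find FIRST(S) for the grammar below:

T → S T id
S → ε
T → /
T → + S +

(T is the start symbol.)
{ ε }

To compute FIRST(S), examine every production with S on the left-hand side, reading each right-hand side left to right until a non-nullable symbol is reached.

From S → ε:
  - ε-production, so ε ∈ FIRST(S)

Collecting: FIRST(S) = { ε }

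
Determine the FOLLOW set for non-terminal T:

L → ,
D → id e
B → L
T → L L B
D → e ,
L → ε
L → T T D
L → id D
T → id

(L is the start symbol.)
{ ',', 'e', 'id' }

In L → T T D: T is followed by T D, add FIRST(T D) \ {ε} = { ',', 'e', 'id' }
In L → T T D: T is followed by D, add FIRST(D) \ {ε} = { 'e', 'id' }

Taking the union: FOLLOW(T) = { ',', 'e', 'id' }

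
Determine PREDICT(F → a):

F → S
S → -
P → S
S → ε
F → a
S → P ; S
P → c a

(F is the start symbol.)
PREDICT(F → a) = (FIRST(RHS) \ {ε}) ∪ (FOLLOW(F) if ε ∈ FIRST(RHS), i.e. RHS ⇒* ε)
FIRST(a) = { 'a' }
ε ∉ FIRST(a), so FOLLOW(F) is not added.
PREDICT(F → a) = { 'a' }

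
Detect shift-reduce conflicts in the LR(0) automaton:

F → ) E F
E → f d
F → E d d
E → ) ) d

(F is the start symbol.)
A shift-reduce conflict occurs when an LR(0) state has both:
  - a complete (reduce) item [A → α .] (dot at the end), and
  - a shift item [B → β . c γ] (dot before a terminal).

Augment with F' → F and build the canonical LR(0) collection (I0 = CLOSURE({[F' → . F]}), then GOTO on every symbol after a dot until no new states appear). It has 13 states:
  I0: { [E → . ) ) d], [E → . f d], [F → . ) E F], [F → . E d d], [F' → . F] }  — shift
  I1: { [E → ) . ) d], [E → . ) ) d], [E → . f d], [F → ) . E F] }  — shift
  I2: { [F → E . d d] }  — shift
  I3: { [F' → F .] }  — accept
  I4: { [E → f . d] }  — shift
  I5: { [E → f d .] }  — reduce
  I6: { [F → E d . d] }  — shift
  I7: { [F → E d d .] }  — reduce
  I8: { [E → ) ) . d], [E → ) . ) d] }  — shift
  I9: { [E → . ) ) d], [E → . f d], [F → ) E . F], [F → . ) E F], [F → . E d d] }  — shift
  I10: { [F → ) E F .] }  — reduce
  I11: { [E → ) ) . d] }  — shift
  I12: { [E → ) ) d .] }  — reduce

No state contains both a complete item and a shift item.

Answer: No shift-reduce conflicts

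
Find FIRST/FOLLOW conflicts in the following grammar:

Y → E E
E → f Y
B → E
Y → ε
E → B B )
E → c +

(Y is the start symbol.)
A FIRST/FOLLOW conflict occurs when a non-terminal N has a nullable alternative N → β (β ⇒* ε) and another alternative N → α with FIRST(α) ∩ FOLLOW(N) ≠ ∅: on such a lookahead the parser cannot decide between expanding α and letting N vanish via β.

Nullable non-terminals: Y.
FIRST sets used below: FIRST(E) = { 'c', 'f' }

Y: nullable alternative(s) Y → ε; FOLLOW(Y) = { $, ')', 'c', 'f' }
  Y → E E: FIRST \ {ε} = { 'c', 'f' } — overlaps FOLLOW(Y) on { 'c', 'f' }: CONFLICT
  Y → ε: FIRST \ {ε} = { } — this is the only nullable alternative, skip

B, E have no nullable alternative, so no FIRST/FOLLOW check is needed there.

So the grammar has 1 FIRST/FOLLOW conflict (marked CONFLICT above).

Answer: Yes. Y → E E with FOLLOW(Y) on { 'c', 'f' }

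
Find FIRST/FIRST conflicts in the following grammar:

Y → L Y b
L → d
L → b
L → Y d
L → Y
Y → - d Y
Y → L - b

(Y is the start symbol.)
A FIRST/FIRST conflict occurs when two productions N → α and N → β for the same non-terminal have FIRST(α) ∩ FIRST(β) ≠ ∅ (with ε ∈ FIRST of a nullable right-hand side, so two nullable alternatives also conflict).

FIRST sets of the non-terminals at (or reachable through a nullable prefix from) the front of some alternative:
  FIRST(L) = { '-', 'b', 'd' }
  FIRST(Y) = { '-', 'b', 'd' }

Productions for Y:
  Y → L Y b: FIRST = { '-', 'b', 'd' }
  Y → - d Y: FIRST = { '-' }
  Y → L - b: FIRST = { '-', 'b', 'd' }
Productions for L:
  L → d: FIRST = { 'd' }
  L → b: FIRST = { 'b' }
  L → Y d: FIRST = { '-', 'b', 'd' }
  L → Y: FIRST = { '-', 'b', 'd' }

Conflict for Y: Y → L Y b and Y → - d Y
  Overlap: { '-' }
Conflict for Y: Y → L Y b and Y → L - b
  Overlap: { '-', 'b', 'd' }
Conflict for Y: Y → - d Y and Y → L - b
  Overlap: { '-' }
Conflict for L: L → d and L → Y d
  Overlap: { 'd' }
Conflict for L: L → d and L → Y
  Overlap: { 'd' }
Conflict for L: L → b and L → Y d
  Overlap: { 'b' }
Conflict for L: L → b and L → Y
  Overlap: { 'b' }
Conflict for L: L → Y d and L → Y
  Overlap: { '-', 'b', 'd' }

Answer: Yes. Y → L Y b / Y → '-' d Y on { '-' }; Y → L Y b / Y → L '-' b on { '-', 'b', 'd' }; Y → '-' d Y / Y → L '-' b on { '-' }; L → d / L → Y d on { 'd' }; L → d / L → Y on { 'd' }; L → b / L → Y d on { 'b' }; L → b / L → Y on { 'b' }; L → Y d / L → Y on { '-', 'b', 'd' }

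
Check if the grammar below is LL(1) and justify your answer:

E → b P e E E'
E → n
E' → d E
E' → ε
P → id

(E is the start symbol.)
A grammar is LL(1) if for each non-terminal N with multiple productions, the predict sets of those productions are pairwise disjoint, where PREDICT(N → α) = (FIRST(α) \ {ε}) ∪ (FOLLOW(N) if α ⇒* ε).

Relevant sets:
  FOLLOW(E') = { $, 'd' }

For E:
  PREDICT(E → b P e E E') = { 'b' }
  PREDICT(E → n) = { 'n' }
For E':
  PREDICT(E' → d E) = { 'd' }
  PREDICT(E' → ε) = { $, 'd' }
P has a single production, so nothing to check there.

Conflict found: Predict set conflict for E': { 'd' }
The grammar is NOT LL(1).

Answer: No. Predict set conflict for E': { 'd' }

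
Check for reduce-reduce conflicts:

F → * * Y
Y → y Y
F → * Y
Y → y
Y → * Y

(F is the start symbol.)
Yes — I9: [F → * * Y .] vs [Y → * Y .]

Augment with F' → F and build the canonical LR(0) collection (I0 = CLOSURE({[F' → . F]}), then GOTO on every symbol after a dot until no new states appear). It has 10 states:
  I0: { [F → . * * Y], [F → . * Y], [F' → . F] }  — shift
  I1: { [F → * . * Y], [F → * . Y], [Y → . * Y], [Y → . y Y], [Y → . y] }  — shift
  I2: { [F' → F .] }  — accept
  I3: { [F → * * . Y], [Y → * . Y], [Y → . * Y], [Y → . y Y], [Y → . y] }  — shift
  I4: { [F → * Y .] }  — reduce
  I5: { [Y → . * Y], [Y → . y Y], [Y → . y], [Y → y . Y], [Y → y .] }  — shift, reduce
  I6: { [Y → * . Y], [Y → . * Y], [Y → . y Y], [Y → . y] }  — shift
  I7: { [Y → y Y .] }  — reduce
  I8: { [Y → * Y .] }  — reduce
  I9: { [F → * * Y .], [Y → * Y .] }  — 2 reduces

I9 contains complete items [F → * * Y .], [Y → * Y .] — reduce-reduce conflict.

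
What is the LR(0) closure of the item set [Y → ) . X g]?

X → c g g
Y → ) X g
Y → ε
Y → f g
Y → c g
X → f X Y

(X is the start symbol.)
Start with: [Y → ) . X g]
  [Y → ) . X g] has the dot before X: add [X → . c g g], [X → . f X Y]
No further items can be added.

CLOSURE = { [X → . c g g], [X → . f X Y], [Y → ) . X g] }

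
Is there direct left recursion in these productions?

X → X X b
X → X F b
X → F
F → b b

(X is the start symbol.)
Yes, X is left-recursive

Direct left recursion occurs when N → N α for some non-terminal N (the right-hand side begins with the left-hand side itself).

X → X X b: LEFT RECURSIVE (starts with X)
X → X F b: LEFT RECURSIVE (starts with X)
X → F: starts with F
F → b b: starts with b

The grammar has direct left recursion on: X.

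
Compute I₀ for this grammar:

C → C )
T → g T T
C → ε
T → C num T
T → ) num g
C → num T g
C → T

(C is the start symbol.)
First, augment the grammar with C' → C
I₀ = CLOSURE({ [C' → . C] }):
  [C' → . C] has the dot before C: add [C → . C )], [C → .], [C → . num T g], [C → . T]
  [C → . T] has the dot before T: add [T → . g T T], [T → . C num T], [T → . ) num g]
No further items can be added.

I₀ = { [C → . C )], [C → . T], [C → . num T g], [C → .], [C' → . C], [T → . ) num g], [T → . C num T], [T → . g T T] }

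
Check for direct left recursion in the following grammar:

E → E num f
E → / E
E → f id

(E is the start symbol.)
Yes, E is left-recursive

E → E num f: LEFT RECURSIVE (starts with E)
E → / E: starts with '/'
E → f id: starts with f

The grammar has direct left recursion on: E.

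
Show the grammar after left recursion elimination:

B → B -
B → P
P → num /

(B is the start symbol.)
B → P B'
B' → - B'
B' → ε
P → num /

B is directly left-recursive. The standard transformation for
  A → A α₁ | ... | A α_m | β₁ | ... | β_n
is
  A  → β₁ A' | ... | β_n A'
  A' → α₁ A' | ... | α_m A' | ε

B → P becomes B → P B'
B → B - becomes B' → - B'
Add B' → ε

Productions for other non-terminals are unchanged:
  P → num /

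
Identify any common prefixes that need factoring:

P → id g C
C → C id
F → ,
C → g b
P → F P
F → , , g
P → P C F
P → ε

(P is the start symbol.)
Left-factoring is needed when two productions for the same non-terminal
share a common prefix on the right-hand side.

Productions for P:
  P → id g C
  P → F P
  P → P C F
  P → ε
Productions for C:
  C → C id
  C → g b
Productions for F:
  F → ,
  F → , , g

Found common prefix ',' in productions for F

Answer: Yes, F has productions with common prefix ','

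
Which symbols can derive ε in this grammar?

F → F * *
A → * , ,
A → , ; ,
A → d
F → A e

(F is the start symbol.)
None

A non-terminal is nullable if it can derive ε (the empty string): either it has an ε-production, or it has a production whose right-hand side consists entirely of nullable non-terminals.

There are no ε-productions, so no non-terminal can derive ε.
No non-terminals are nullable.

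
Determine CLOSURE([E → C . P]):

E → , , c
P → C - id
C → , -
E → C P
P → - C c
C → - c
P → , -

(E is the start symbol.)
{ [C → . , -], [C → . - c], [E → C . P], [P → . , -], [P → . - C c], [P → . C - id] }

To compute CLOSURE, for each item [A → α.Bβ] where B is a non-terminal, add [B → .γ] for all productions B → γ; repeat for the newly added items until nothing changes.

Start with: [E → C . P]
  [E → C . P] has the dot before P: add [P → . C - id], [P → . - C c], [P → . , -]
  [P → . C - id] has the dot before C: add [C → . , -], [C → . - c]
No further items can be added.

CLOSURE = { [C → . , -], [C → . - c], [E → C . P], [P → . , -], [P → . - C c], [P → . C - id] }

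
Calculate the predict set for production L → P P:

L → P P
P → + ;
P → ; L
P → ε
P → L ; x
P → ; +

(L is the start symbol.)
PREDICT(L → P P) = (FIRST(RHS) \ {ε}) ∪ (FOLLOW(L) if ε ∈ FIRST(RHS), i.e. RHS ⇒* ε)
FIRST(P) = { '+', ';', ε }
FIRST(P P) = { '+', ';', ε }
ε ∈ FIRST(P P) (the right-hand side is nullable), so add FOLLOW(L) = { $, '+', ';' }
PREDICT(L → P P) = { $, '+', ';' }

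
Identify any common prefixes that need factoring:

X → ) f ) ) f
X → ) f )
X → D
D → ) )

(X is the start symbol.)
Left-factoring is needed when two productions for the same non-terminal
share a common prefix on the right-hand side.

Productions for X:
  X → ) f ) ) f
  X → ) f )
  X → D

Found common prefix ') f )' in productions for X

Answer: Yes, X has productions with common prefix ') f )'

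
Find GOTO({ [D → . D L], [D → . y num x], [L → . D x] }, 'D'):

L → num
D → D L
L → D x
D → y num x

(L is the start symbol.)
GOTO(I, 'D') = CLOSURE({ [A → αX.β] : [A → α.Xβ] ∈ I, X = 'D' })

Items with dot before 'D', with the dot advanced:
  [D → . D L] → [D → D . L]
  [L → . D x] → [L → D . x]
Closure of the advanced items:
  [D → D . L] has the dot before L: add [L → . num], [L → . D x]
  [L → . D x] has the dot before D: add [D → . D L], [D → . y num x]

GOTO = { [D → . D L], [D → . y num x], [D → D . L], [L → . D x], [L → . num], [L → D . x] }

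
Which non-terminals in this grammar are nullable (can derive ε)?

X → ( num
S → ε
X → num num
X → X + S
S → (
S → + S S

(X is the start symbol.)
{ 'S' }

A non-terminal is nullable if it can derive ε (the empty string): either it has an ε-production, or it has a production whose right-hand side consists entirely of nullable non-terminals.

ε-productions: S → ε
So S is immediately nullable.
No further non-terminal can be added: every production for the remaining non-terminals contains a terminal or a non-nullable non-terminal.
Nullable = { 'S' }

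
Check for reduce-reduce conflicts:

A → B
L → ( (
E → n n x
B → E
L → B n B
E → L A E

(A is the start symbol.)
Yes — I11: [B → E .] vs [E → L A E .]

Augment with A' → A and build the canonical LR(0) collection (I0 = CLOSURE({[A' → . A]}), then GOTO on every symbol after a dot until no new states appear). It has 15 states:
  I0: { [A → . B], [A' → . A], [B → . E], [E → . L A E], [E → . n n x], [L → . ( (], [L → . B n B] }  — shift
  I1: { [L → ( . (] }  — shift
  I2: { [A' → A .] }  — accept
  I3: { [A → B .], [L → B . n B] }  — shift, reduce
  I4: { [B → E .] }  — reduce
  I5: { [A → . B], [B → . E], [E → . L A E], [E → . n n x], [E → L . A E], [L → . ( (], [L → . B n B] }  — shift
  I6: { [E → n . n x] }  — shift
  I7: { [E → n n . x] }  — shift
  I8: { [E → n n x .] }  — reduce
  I9: { [B → . E], [E → . L A E], [E → . n n x], [E → L A . E], [L → . ( (], [L → . B n B] }  — shift
  I10: { [L → B . n B] }  — shift
  I11: { [B → E .], [E → L A E .] }  — 2 reduces
  I12: { [B → . E], [E → . L A E], [E → . n n x], [L → . ( (], [L → . B n B], [L → B n . B] }  — shift
  I13: { [L → B . n B], [L → B n B .] }  — shift, reduce
  I14: { [L → ( ( .] }  — reduce

I11 contains complete items [B → E .], [E → L A E .] — reduce-reduce conflict.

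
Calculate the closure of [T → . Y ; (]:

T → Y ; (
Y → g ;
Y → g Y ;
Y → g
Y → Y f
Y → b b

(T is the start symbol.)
Start with: [T → . Y ; (]
  [T → . Y ; (] has the dot before Y: add [Y → . g ;], [Y → . g Y ;], [Y → . g], [Y → . Y f], [Y → . b b]
No further items can be added.

CLOSURE = { [T → . Y ; (], [Y → . Y f], [Y → . b b], [Y → . g ;], [Y → . g Y ;], [Y → . g] }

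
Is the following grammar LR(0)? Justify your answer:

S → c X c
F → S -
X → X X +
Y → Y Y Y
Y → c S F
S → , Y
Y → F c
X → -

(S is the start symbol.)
Augment with S' → S and build the canonical LR(0) collection (I0 = CLOSURE({[S' → . S]}), then GOTO on every symbol after a dot until no new states appear). It has 19 states:
  I0: { [S → . , Y], [S → . c X c], [S' → . S] }  — shift
  I1: { [F → . S -], [S → , . Y], [S → . , Y], [S → . c X c], [Y → . F c], [Y → . Y Y Y], [Y → . c S F] }  — shift
  I2: { [S' → S .] }  — accept
  I3: { [S → c . X c], [X → . -], [X → . X X +] }  — shift
  I4: { [X → - .] }  — reduce
  I5: { [S → c X . c], [X → . -], [X → . X X +], [X → X . X +] }  — shift
  I6: { [X → . -], [X → . X X +], [X → X . X +], [X → X X . +] }  — shift
  I7: { [S → c X c .] }  — reduce
  I8: { [X → X X + .] }  — reduce
  I9: { [Y → F . c] }  — shift
  I10: { [F → S . -] }  — shift
  I11: { [F → . S -], [S → , Y .], [S → . , Y], [S → . c X c], [Y → . F c], [Y → . Y Y Y], [Y → . c S F], [Y → Y . Y Y] }  — shift, reduce
  I12: { [S → . , Y], [S → . c X c], [S → c . X c], [X → . -], [X → . X X +], [Y → c . S F] }  — shift
  I13: { [F → . S -], [S → . , Y], [S → . c X c], [Y → c S . F] }  — shift
  I14: { [Y → c S F .] }  — reduce
  I15: { [F → . S -], [S → . , Y], [S → . c X c], [Y → . F c], [Y → . Y Y Y], [Y → . c S F], [Y → Y . Y Y], [Y → Y Y . Y] }  — shift
  I16: { [F → . S -], [S → . , Y], [S → . c X c], [Y → . F c], [Y → . Y Y Y], [Y → . c S F], [Y → Y . Y Y], [Y → Y Y . Y], [Y → Y Y Y .] }  — shift, reduce
  I17: { [F → S - .] }  — reduce
  I18: { [Y → F c .] }  — reduce

Conflict in state I11:
  Shift-reduce conflict between [S → , Y .] and [S → . , Y]
So the grammar is NOT LR(0).

Answer: No. Shift-reduce conflict between [S → , Y .] and [S → . , Y]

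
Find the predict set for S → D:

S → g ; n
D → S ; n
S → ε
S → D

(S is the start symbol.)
{ ';', 'g' }

PREDICT(S → D) = (FIRST(RHS) \ {ε}) ∪ (FOLLOW(S) if ε ∈ FIRST(RHS), i.e. RHS ⇒* ε)
FIRST(D) = { ';', 'g' }
FIRST(D) = { ';', 'g' }
ε ∉ FIRST(D), so FOLLOW(S) is not added.
PREDICT(S → D) = { ';', 'g' }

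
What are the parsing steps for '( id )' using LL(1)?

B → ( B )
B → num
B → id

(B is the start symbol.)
Stack is shown with the top on the left.

Stack    Input     Action
-------------------------
B $      ( id ) $  output B → ( B )
( B ) $  ( id ) $  match '('
B ) $    id ) $    output B → id
id ) $   id ) $    match 'id'
) $      ) $       match ')'
$        $         accept

The string is accepted.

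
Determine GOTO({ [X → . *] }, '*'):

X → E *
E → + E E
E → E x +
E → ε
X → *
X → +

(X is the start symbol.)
GOTO(I, '*') = CLOSURE({ [A → αX.β] : [A → α.Xβ] ∈ I, X = '*' })

Items with dot before '*', with the dot advanced:
  [X → . *] → [X → * .]
Closure adds nothing (no advanced item has the dot before a non-terminal).

GOTO = { [X → * .] }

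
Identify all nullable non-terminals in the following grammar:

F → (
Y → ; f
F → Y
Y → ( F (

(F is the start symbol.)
None

There are no ε-productions, so no non-terminal can derive ε.
No non-terminals are nullable.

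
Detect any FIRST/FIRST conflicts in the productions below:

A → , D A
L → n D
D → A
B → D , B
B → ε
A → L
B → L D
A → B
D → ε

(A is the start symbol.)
A FIRST/FIRST conflict occurs when two productions N → α and N → β for the same non-terminal have FIRST(α) ∩ FIRST(β) ≠ ∅ (with ε ∈ FIRST of a nullable right-hand side, so two nullable alternatives also conflict).

FIRST sets of the non-terminals at (or reachable through a nullable prefix from) the front of some alternative:
  FIRST(L) = { 'n' }
  FIRST(B) = { ',', 'n', ε }
  FIRST(A) = { ',', 'n', ε }
  FIRST(D) = { ',', 'n', ε }

Productions for A:
  A → , D A: FIRST = { ',' }
  A → L: FIRST = { 'n' }
  A → B: FIRST = { ',', 'n', ε }
Productions for D:
  D → A: FIRST = { ',', 'n', ε }
  D → ε: FIRST = { ε }
Productions for B:
  B → D , B: FIRST = { ',', 'n' }
  B → ε: FIRST = { ε }
  B → L D: FIRST = { 'n' }
L has only one production, so no FIRST/FIRST conflict is possible there.

Conflict for A: A → , D A and A → B
  Overlap: { ',' }
Conflict for A: A → L and A → B
  Overlap: { 'n' }
Conflict for D: D → A and D → ε
  Overlap: { ε }
Conflict for B: B → D , B and B → L D
  Overlap: { 'n' }

Answer: Yes. A → ',' D A / A → B on { ',' }; A → L / A → B on { 'n' }; D → A / D → ε on { ε }; B → D ',' B / B → L D on { 'n' }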